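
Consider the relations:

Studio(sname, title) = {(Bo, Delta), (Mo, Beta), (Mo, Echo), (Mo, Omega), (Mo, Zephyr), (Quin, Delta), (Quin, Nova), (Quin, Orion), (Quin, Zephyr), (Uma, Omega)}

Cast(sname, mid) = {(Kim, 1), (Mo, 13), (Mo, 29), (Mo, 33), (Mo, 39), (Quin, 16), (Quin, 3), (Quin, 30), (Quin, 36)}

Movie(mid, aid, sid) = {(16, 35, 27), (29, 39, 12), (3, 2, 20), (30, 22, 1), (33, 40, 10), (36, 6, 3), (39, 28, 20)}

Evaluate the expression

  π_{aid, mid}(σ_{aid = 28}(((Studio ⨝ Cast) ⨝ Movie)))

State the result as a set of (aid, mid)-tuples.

{(28, 39)}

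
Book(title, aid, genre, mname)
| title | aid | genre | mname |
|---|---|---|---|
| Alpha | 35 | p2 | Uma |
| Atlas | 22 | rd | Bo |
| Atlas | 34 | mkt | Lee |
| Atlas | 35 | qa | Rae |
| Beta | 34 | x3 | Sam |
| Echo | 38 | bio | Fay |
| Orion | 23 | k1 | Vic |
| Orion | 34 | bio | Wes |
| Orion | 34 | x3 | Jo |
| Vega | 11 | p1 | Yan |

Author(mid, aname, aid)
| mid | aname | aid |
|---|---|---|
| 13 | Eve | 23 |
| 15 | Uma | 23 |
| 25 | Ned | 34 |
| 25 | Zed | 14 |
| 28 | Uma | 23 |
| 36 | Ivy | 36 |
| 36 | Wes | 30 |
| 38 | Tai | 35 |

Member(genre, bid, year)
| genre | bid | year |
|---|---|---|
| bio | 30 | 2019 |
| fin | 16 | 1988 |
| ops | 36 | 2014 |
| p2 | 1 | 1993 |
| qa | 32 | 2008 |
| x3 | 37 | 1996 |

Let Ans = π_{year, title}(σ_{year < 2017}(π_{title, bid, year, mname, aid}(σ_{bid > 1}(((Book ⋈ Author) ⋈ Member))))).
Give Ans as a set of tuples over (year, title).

{(1996, Beta), (1996, Orion), (2008, Atlas)}

Book ⋈ Author (natural join on aid): {(Alpha, 35, p2, Uma, 38, Tai), (Atlas, 34, mkt, Lee, 25, Ned), (Atlas, 35, qa, Rae, 38, Tai), (Beta, 34, x3, Sam, 25, Ned), (Orion, 23, k1, Vic, 13, Eve), (Orion, 23, k1, Vic, 15, Uma), (Orion, 23, k1, Vic, 28, Uma), (Orion, 34, bio, Wes, 25, Ned), (Orion, 34, x3, Jo, 25, Ned)}
(Book ⋈ Author) ⋈ Member (natural join on genre): {(Alpha, 35, p2, Uma, 38, Tai, 1, 1993), (Atlas, 35, qa, Rae, 38, Tai, 32, 2008), (Beta, 34, x3, Sam, 25, Ned, 37, 1996), (Orion, 34, bio, Wes, 25, Ned, 30, 2019), (Orion, 34, x3, Jo, 25, Ned, 37, 1996)}
Selection bid > 1: {(Atlas, 35, qa, Rae, 38, Tai, 32, 2008), (Beta, 34, x3, Sam, 25, Ned, 37, 1996), (Orion, 34, bio, Wes, 25, Ned, 30, 2019), (Orion, 34, x3, Jo, 25, Ned, 37, 1996)}
π_{title, bid, year, mname, aid} gives {(Atlas, 32, 2008, Rae, 35), (Beta, 37, 1996, Sam, 34), (Orion, 30, 2019, Wes, 34), (Orion, 37, 1996, Jo, 34)}.
Selection year < 2017: {(Atlas, 32, 2008, Rae, 35), (Beta, 37, 1996, Sam, 34), (Orion, 37, 1996, Jo, 34)}
π_{year, title} gives {(1996, Beta), (1996, Orion), (2008, Atlas)}.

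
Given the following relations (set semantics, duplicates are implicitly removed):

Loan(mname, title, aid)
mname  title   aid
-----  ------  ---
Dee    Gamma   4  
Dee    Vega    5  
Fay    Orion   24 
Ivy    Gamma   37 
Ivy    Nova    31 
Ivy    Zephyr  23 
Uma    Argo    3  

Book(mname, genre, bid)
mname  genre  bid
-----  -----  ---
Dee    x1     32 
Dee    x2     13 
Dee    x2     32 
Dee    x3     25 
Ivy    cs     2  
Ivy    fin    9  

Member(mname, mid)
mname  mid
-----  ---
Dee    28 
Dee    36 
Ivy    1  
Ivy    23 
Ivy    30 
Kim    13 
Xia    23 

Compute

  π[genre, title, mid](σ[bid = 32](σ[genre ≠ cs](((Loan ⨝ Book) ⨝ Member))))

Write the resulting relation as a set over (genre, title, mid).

Joining Loan and Book on mname yields {(Dee, Gamma, 4, x1, 32), (Dee, Gamma, 4, x2, 13), (Dee, Gamma, 4, x2, 32), (Dee, Gamma, 4, x3, 25), (Dee, Vega, 5, x1, 32), (Dee, Vega, 5, x2, 13), (Dee, Vega, 5, x2, 32), (Dee, Vega, 5, x3, 25), (Ivy, Gamma, 37, cs, 2), (Ivy, Gamma, 37, fin, 9), (Ivy, Nova, 31, cs, 2), (Ivy, Nova, 31, fin, 9), (Ivy, Zephyr, 23, cs, 2), (Ivy, Zephyr, 23, fin, 9)}.
Joining (Loan ⨝ Book) and Member on mname yields {(Dee, Gamma, 4, x1, 32, 28), (Dee, Gamma, 4, x1, 32, 36), (Dee, Gamma, 4, x2, 13, 28), (Dee, Gamma, 4, x2, 13, 36), (Dee, Gamma, 4, x2, 32, 28), (Dee, Gamma, 4, x2, 32, 36), (Dee, Gamma, 4, x3, 25, 28), (Dee, Gamma, 4, x3, 25, 36), (Dee, Vega, 5, x1, 32, 28), (Dee, Vega, 5, x1, 32, 36), (Dee, Vega, 5, x2, 13, 28), (Dee, Vega, 5, x2, 13, 36), (Dee, Vega, 5, x2, 32, 28), (Dee, Vega, 5, x2, 32, 36), (Dee, Vega, 5, x3, 25, 28), (Dee, Vega, 5, x3, 25, 36), (Ivy, Gamma, 37, cs, 2, 1), (Ivy, Gamma, 37, cs, 2, 23), (Ivy, Gamma, 37, cs, 2, 30), (Ivy, Gamma, 37, fin, 9, 1), (Ivy, Gamma, 37, fin, 9, 23), (Ivy, Gamma, 37, fin, 9, 30), (Ivy, Nova, 31, cs, 2, 1), (Ivy, Nova, 31, cs, 2, 23), (Ivy, Nova, 31, cs, 2, 30), (Ivy, Nova, 31, fin, 9, 1), (Ivy, Nova, 31, fin, 9, 23), (Ivy, Nova, 31, fin, 9, 30), (Ivy, Zephyr, 23, cs, 2, 1), (Ivy, Zephyr, 23, cs, 2, 23), (Ivy, Zephyr, 23, cs, 2, 30), (Ivy, Zephyr, 23, fin, 9, 1), (Ivy, Zephyr, 23, fin, 9, 23), (Ivy, Zephyr, 23, fin, 9, 30)}.
Apply σ_{genre ≠ cs}; surviving tuples: {(Dee, Gamma, 4, x1, 32, 28), (Dee, Gamma, 4, x1, 32, 36), (Dee, Gamma, 4, x2, 13, 28), (Dee, Gamma, 4, x2, 13, 36), (Dee, Gamma, 4, x2, 32, 28), (Dee, Gamma, 4, x2, 32, 36), (Dee, Gamma, 4, x3, 25, 28), (Dee, Gamma, 4, x3, 25, 36), (Dee, Vega, 5, x1, 32, 28), (Dee, Vega, 5, x1, 32, 36), (Dee, Vega, 5, x2, 13, 28), (Dee, Vega, 5, x2, 13, 36), (Dee, Vega, 5, x2, 32, 28), (Dee, Vega, 5, x2, 32, 36), (Dee, Vega, 5, x3, 25, 28), (Dee, Vega, 5, x3, 25, 36), (Ivy, Gamma, 37, fin, 9, 1), (Ivy, Gamma, 37, fin, 9, 23), (Ivy, Gamma, 37, fin, 9, 30), (Ivy, Nova, 31, fin, 9, 1), (Ivy, Nova, 31, fin, 9, 23), (Ivy, Nova, 31, fin, 9, 30), (Ivy, Zephyr, 23, fin, 9, 1), (Ivy, Zephyr, 23, fin, 9, 23), (Ivy, Zephyr, 23, fin, 9, 30)}
Apply σ_{bid = 32}; surviving tuples: {(Dee, Gamma, 4, x1, 32, 28), (Dee, Gamma, 4, x1, 32, 36), (Dee, Gamma, 4, x2, 32, 28), (Dee, Gamma, 4, x2, 32, 36), (Dee, Vega, 5, x1, 32, 28), (Dee, Vega, 5, x1, 32, 36), (Dee, Vega, 5, x2, 32, 28), (Dee, Vega, 5, x2, 32, 36)}
Projecting to genre, title, mid: {(x1, Gamma, 28), (x1, Gamma, 36), (x1, Vega, 28), (x1, Vega, 36), (x2, Gamma, 28), (x2, Gamma, 36), (x2, Vega, 28), (x2, Vega, 36)}

{(x1, Gamma, 28), (x1, Gamma, 36), (x1, Vega, 28), (x1, Vega, 36), (x2, Gamma, 28), (x2, Gamma, 36), (x2, Vega, 28), (x2, Vega, 36)}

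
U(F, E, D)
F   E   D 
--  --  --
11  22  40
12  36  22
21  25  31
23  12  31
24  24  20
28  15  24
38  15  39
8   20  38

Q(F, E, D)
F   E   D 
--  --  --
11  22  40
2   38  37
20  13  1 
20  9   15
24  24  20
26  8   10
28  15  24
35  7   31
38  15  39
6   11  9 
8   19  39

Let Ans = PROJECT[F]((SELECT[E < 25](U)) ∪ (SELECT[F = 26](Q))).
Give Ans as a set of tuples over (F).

Filtering on E < 25 leaves {(11, 22, 40), (23, 12, 31), (24, 24, 20), (28, 15, 24), (38, 15, 39), (8, 20, 38)}.
Filtering on F = 26 leaves {(26, 8, 10)}.
Set union of the two operands is {(11, 22, 40), (23, 12, 31), (24, 24, 20), (26, 8, 10), (28, 15, 24), (38, 15, 39), (8, 20, 38)}.
π[F]: project onto (F) → {11, 23, 24, 26, 28, 38, 8}

{11, 23, 24, 26, 28, 38, 8}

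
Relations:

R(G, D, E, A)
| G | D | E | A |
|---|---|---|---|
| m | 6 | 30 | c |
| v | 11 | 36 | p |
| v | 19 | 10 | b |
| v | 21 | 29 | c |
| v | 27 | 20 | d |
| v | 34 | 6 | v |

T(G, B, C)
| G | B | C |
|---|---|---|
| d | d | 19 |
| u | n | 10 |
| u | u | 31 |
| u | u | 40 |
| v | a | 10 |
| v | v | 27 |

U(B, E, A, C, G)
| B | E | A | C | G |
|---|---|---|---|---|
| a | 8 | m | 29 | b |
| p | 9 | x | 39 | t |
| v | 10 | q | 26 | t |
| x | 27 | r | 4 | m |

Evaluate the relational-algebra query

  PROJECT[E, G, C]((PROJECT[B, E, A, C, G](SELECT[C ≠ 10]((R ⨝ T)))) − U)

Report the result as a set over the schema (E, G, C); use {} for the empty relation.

Natural join on G: {(v, 11, 36, p, a, 10), (v, 11, 36, p, v, 27), (v, 19, 10, b, a, 10), (v, 19, 10, b, v, 27), (v, 21, 29, c, a, 10), (v, 21, 29, c, v, 27), (v, 27, 20, d, a, 10), (v, 27, 20, d, v, 27), (v, 34, 6, v, a, 10), (v, 34, 6, v, v, 27)}
Selection C ≠ 10: {(v, 11, 36, p, v, 27), (v, 19, 10, b, v, 27), (v, 21, 29, c, v, 27), (v, 27, 20, d, v, 27), (v, 34, 6, v, v, 27)}
π[B, E, A, C, G]: project onto (B, E, A, C, G) → {(v, 10, b, 27, v), (v, 20, d, 27, v), (v, 29, c, 27, v), (v, 36, p, 27, v), (v, 6, v, 27, v)}
Set difference of the two operands is {(v, 10, b, 27, v), (v, 20, d, 27, v), (v, 29, c, 27, v), (v, 36, p, 27, v), (v, 6, v, 27, v)}.
π[E, G, C]: project onto (E, G, C) → {(10, v, 27), (20, v, 27), (29, v, 27), (36, v, 27), (6, v, 27)}

{(10, v, 27), (20, v, 27), (29, v, 27), (36, v, 27), (6, v, 27)}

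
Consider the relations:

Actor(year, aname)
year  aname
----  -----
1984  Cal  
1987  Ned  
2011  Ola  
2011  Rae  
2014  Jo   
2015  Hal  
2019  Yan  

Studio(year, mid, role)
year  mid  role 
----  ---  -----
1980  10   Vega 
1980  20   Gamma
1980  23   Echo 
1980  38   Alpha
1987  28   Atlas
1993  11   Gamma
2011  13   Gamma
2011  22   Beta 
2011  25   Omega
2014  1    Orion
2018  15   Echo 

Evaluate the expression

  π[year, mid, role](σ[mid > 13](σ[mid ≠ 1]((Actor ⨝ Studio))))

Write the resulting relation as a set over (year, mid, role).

{(1987, 28, Atlas), (2011, 22, Beta), (2011, 25, Omega)}

Joining Actor and Studio on year yields {(1987, Ned, 28, Atlas), (2011, Ola, 13, Gamma), (2011, Ola, 22, Beta), (2011, Ola, 25, Omega), (2011, Rae, 13, Gamma), (2011, Rae, 22, Beta), (2011, Rae, 25, Omega), (2014, Jo, 1, Orion)}.
Apply σ_{mid ≠ 1}; surviving tuples: {(1987, Ned, 28, Atlas), (2011, Ola, 13, Gamma), (2011, Ola, 22, Beta), (2011, Ola, 25, Omega), (2011, Rae, 13, Gamma), (2011, Rae, 22, Beta), (2011, Rae, 25, Omega)}
Apply σ_{mid > 13}; surviving tuples: {(1987, Ned, 28, Atlas), (2011, Ola, 22, Beta), (2011, Ola, 25, Omega), (2011, Rae, 22, Beta), (2011, Rae, 25, Omega)}
Keep only column(s) year, mid, role (2 duplicate(s) eliminated): {(1987, 28, Atlas), (2011, 22, Beta), (2011, 25, Omega)}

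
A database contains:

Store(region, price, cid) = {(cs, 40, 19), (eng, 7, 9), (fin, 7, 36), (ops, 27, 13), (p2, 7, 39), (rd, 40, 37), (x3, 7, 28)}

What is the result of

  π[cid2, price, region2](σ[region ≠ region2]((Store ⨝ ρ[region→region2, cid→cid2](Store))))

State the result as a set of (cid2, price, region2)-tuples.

ρ[region→region2, cid→cid2]: schema becomes (region2, price, cid2); tuples unchanged.
Natural join on price: {(cs, 40, 19, cs, 19), (cs, 40, 19, rd, 37), (eng, 7, 9, eng, 9), (eng, 7, 9, fin, 36), (eng, 7, 9, p2, 39), (eng, 7, 9, x3, 28), (fin, 7, 36, eng, 9), (fin, 7, 36, fin, 36), (fin, 7, 36, p2, 39), (fin, 7, 36, x3, 28), (ops, 27, 13, ops, 13), (p2, 7, 39, eng, 9), (p2, 7, 39, fin, 36), (p2, 7, 39, p2, 39), (p2, 7, 39, x3, 28), (rd, 40, 37, cs, 19), (rd, 40, 37, rd, 37), (x3, 7, 28, eng, 9), (x3, 7, 28, fin, 36), (x3, 7, 28, p2, 39), (x3, 7, 28, x3, 28)}
σ[region ≠ region2]: keep tuples satisfying region ≠ region2 → {(cs, 40, 19, rd, 37), (eng, 7, 9, fin, 36), (eng, 7, 9, p2, 39), (eng, 7, 9, x3, 28), (fin, 7, 36, eng, 9), (fin, 7, 36, p2, 39), (fin, 7, 36, x3, 28), (p2, 7, 39, eng, 9), (p2, 7, 39, fin, 36), (p2, 7, 39, x3, 28), (rd, 40, 37, cs, 19), (x3, 7, 28, eng, 9), (x3, 7, 28, fin, 36), (x3, 7, 28, p2, 39)}
π[cid2, price, region2]: project onto (cid2, price, region2) (8 duplicate(s) eliminated) → {(19, 40, cs), (28, 7, x3), (36, 7, fin), (37, 40, rd), (39, 7, p2), (9, 7, eng)}

{(19, 40, cs), (28, 7, x3), (36, 7, fin), (37, 40, rd), (39, 7, p2), (9, 7, eng)}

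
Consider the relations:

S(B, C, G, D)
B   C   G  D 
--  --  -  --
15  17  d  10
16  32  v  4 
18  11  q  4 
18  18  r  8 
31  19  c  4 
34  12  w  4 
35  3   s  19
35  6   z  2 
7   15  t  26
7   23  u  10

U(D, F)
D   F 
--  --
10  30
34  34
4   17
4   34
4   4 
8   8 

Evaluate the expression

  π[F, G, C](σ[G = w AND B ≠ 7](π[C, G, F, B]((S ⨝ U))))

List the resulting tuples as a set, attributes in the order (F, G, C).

{(17, w, 12), (34, w, 12), (4, w, 12)}

Natural join on D: {(15, 17, d, 10, 30), (16, 32, v, 4, 17), (16, 32, v, 4, 34), (16, 32, v, 4, 4), (18, 11, q, 4, 17), (18, 11, q, 4, 34), (18, 11, q, 4, 4), (18, 18, r, 8, 8), (31, 19, c, 4, 17), (31, 19, c, 4, 34), (31, 19, c, 4, 4), (34, 12, w, 4, 17), (34, 12, w, 4, 34), (34, 12, w, 4, 4), (7, 23, u, 10, 30)}
π[C, G, F, B]: project onto (C, G, F, B) → {(11, q, 17, 18), (11, q, 34, 18), (11, q, 4, 18), (12, w, 17, 34), (12, w, 34, 34), (12, w, 4, 34), (17, d, 30, 15), (18, r, 8, 18), (19, c, 17, 31), (19, c, 34, 31), (19, c, 4, 31), (23, u, 30, 7), (32, v, 17, 16), (32, v, 34, 16), (32, v, 4, 16)}
σ[G = w AND B ≠ 7]: keep tuples satisfying G = w AND B ≠ 7 → {(12, w, 17, 34), (12, w, 34, 34), (12, w, 4, 34)}
π[F, G, C]: project onto (F, G, C) → {(17, w, 12), (34, w, 12), (4, w, 12)}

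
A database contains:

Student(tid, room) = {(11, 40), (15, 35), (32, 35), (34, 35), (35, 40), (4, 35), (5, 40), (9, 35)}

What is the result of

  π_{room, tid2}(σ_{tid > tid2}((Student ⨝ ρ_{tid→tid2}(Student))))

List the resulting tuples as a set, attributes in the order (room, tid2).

ρ[tid→tid2]: schema becomes (tid2, room); tuples unchanged.
Joining Student and ρ_{tid→tid2}(Student) on room yields {(11, 40, 11), (11, 40, 35), (11, 40, 5), (15, 35, 15), (15, 35, 32), (15, 35, 34), (15, 35, 4), (15, 35, 9), (32, 35, 15), (32, 35, 32), (32, 35, 34), (32, 35, 4), (32, 35, 9), (34, 35, 15), (34, 35, 32), (34, 35, 34), (34, 35, 4), (34, 35, 9), (35, 40, 11), (35, 40, 35), (35, 40, 5), (4, 35, 15), (4, 35, 32), (4, 35, 34), (4, 35, 4), (4, 35, 9), (5, 40, 11), (5, 40, 35), (5, 40, 5), (9, 35, 15), (9, 35, 32), (9, 35, 34), (9, 35, 4), (9, 35, 9)}.
Apply σ_{tid > tid2}; surviving tuples: {(11, 40, 5), (15, 35, 4), (15, 35, 9), (32, 35, 15), (32, 35, 4), (32, 35, 9), (34, 35, 15), (34, 35, 32), (34, 35, 4), (34, 35, 9), (35, 40, 11), (35, 40, 5), (9, 35, 4)}
Projecting to room, tid2 (7 duplicate(s) eliminated): {(35, 15), (35, 32), (35, 4), (35, 9), (40, 11), (40, 5)}

{(35, 15), (35, 32), (35, 4), (35, 9), (40, 11), (40, 5)}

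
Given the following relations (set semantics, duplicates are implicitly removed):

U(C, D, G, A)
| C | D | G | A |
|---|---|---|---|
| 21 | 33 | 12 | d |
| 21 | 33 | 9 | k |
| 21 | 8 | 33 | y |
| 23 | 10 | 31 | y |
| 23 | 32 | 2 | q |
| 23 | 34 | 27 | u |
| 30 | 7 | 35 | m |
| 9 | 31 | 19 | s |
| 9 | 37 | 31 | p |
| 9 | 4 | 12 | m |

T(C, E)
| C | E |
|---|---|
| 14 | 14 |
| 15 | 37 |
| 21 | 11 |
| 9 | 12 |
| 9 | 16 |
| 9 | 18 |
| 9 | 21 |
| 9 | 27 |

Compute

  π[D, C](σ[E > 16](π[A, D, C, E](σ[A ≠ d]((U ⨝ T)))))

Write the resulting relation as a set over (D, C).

{(31, 9), (37, 9), (4, 9)}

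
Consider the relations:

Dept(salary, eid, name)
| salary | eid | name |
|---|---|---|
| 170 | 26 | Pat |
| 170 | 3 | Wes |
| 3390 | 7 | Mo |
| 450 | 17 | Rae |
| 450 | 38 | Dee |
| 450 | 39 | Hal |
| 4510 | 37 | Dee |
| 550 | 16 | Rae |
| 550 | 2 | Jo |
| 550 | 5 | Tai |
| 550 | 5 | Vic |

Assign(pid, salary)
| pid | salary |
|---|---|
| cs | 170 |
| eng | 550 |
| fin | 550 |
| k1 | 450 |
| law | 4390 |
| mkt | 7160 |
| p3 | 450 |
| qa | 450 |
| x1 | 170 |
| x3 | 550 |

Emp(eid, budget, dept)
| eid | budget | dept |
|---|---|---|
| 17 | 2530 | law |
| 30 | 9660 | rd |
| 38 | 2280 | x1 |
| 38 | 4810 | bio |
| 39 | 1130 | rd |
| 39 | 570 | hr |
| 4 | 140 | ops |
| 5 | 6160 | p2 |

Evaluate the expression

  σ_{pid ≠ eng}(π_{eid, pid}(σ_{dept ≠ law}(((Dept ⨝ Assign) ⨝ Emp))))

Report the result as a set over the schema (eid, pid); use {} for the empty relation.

{(38, k1), (38, p3), (38, qa), (39, k1), (39, p3), (39, qa), (5, fin), (5, x3)}

Natural join on salary: {(170, 26, Pat, cs), (170, 26, Pat, x1), (170, 3, Wes, cs), (170, 3, Wes, x1), (450, 17, Rae, k1), (450, 17, Rae, p3), (450, 17, Rae, qa), (450, 38, Dee, k1), (450, 38, Dee, p3), (450, 38, Dee, qa), (450, 39, Hal, k1), (450, 39, Hal, p3), (450, 39, Hal, qa), (550, 16, Rae, eng), (550, 16, Rae, fin), (550, 16, Rae, x3), (550, 2, Jo, eng), (550, 2, Jo, fin), (550, 2, Jo, x3), (550, 5, Tai, eng), (550, 5, Tai, fin), (550, 5, Tai, x3), (550, 5, Vic, eng), (550, 5, Vic, fin), (550, 5, Vic, x3)}
Natural join on eid: {(450, 17, Rae, k1, 2530, law), (450, 17, Rae, p3, 2530, law), (450, 17, Rae, qa, 2530, law), (450, 38, Dee, k1, 2280, x1), (450, 38, Dee, k1, 4810, bio), (450, 38, Dee, p3, 2280, x1), (450, 38, Dee, p3, 4810, bio), (450, 38, Dee, qa, 2280, x1), (450, 38, Dee, qa, 4810, bio), (450, 39, Hal, k1, 1130, rd), (450, 39, Hal, k1, 570, hr), (450, 39, Hal, p3, 1130, rd), (450, 39, Hal, p3, 570, hr), (450, 39, Hal, qa, 1130, rd), (450, 39, Hal, qa, 570, hr), (550, 5, Tai, eng, 6160, p2), (550, 5, Tai, fin, 6160, p2), (550, 5, Tai, x3, 6160, p2), (550, 5, Vic, eng, 6160, p2), (550, 5, Vic, fin, 6160, p2), (550, 5, Vic, x3, 6160, p2)}
σ[dept ≠ law]: keep tuples satisfying dept ≠ law → {(450, 38, Dee, k1, 2280, x1), (450, 38, Dee, k1, 4810, bio), (450, 38, Dee, p3, 2280, x1), (450, 38, Dee, p3, 4810, bio), (450, 38, Dee, qa, 2280, x1), (450, 38, Dee, qa, 4810, bio), (450, 39, Hal, k1, 1130, rd), (450, 39, Hal, k1, 570, hr), (450, 39, Hal, p3, 1130, rd), (450, 39, Hal, p3, 570, hr), (450, 39, Hal, qa, 1130, rd), (450, 39, Hal, qa, 570, hr), (550, 5, Tai, eng, 6160, p2), (550, 5, Tai, fin, 6160, p2), (550, 5, Tai, x3, 6160, p2), (550, 5, Vic, eng, 6160, p2), (550, 5, Vic, fin, 6160, p2), (550, 5, Vic, x3, 6160, p2)}
Keep only column(s) eid, pid (9 duplicate(s) eliminated): {(38, k1), (38, p3), (38, qa), (39, k1), (39, p3), (39, qa), (5, eng), (5, fin), (5, x3)}
σ[pid ≠ eng]: keep tuples satisfying pid ≠ eng → {(38, k1), (38, p3), (38, qa), (39, k1), (39, p3), (39, qa), (5, fin), (5, x3)}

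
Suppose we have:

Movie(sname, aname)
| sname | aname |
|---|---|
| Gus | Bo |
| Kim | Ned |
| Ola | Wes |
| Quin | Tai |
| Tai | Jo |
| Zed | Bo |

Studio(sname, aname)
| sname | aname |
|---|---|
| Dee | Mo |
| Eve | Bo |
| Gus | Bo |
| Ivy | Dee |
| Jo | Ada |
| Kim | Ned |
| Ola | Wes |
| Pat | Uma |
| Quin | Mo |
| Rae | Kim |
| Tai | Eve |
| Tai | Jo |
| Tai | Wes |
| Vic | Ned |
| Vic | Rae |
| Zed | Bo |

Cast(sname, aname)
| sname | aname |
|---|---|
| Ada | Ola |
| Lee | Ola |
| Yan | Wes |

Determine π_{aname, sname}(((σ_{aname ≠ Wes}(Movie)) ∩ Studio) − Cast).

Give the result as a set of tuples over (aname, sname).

Apply σ_{aname ≠ Wes}; surviving tuples: {(Gus, Bo), (Kim, Ned), (Quin, Tai), (Tai, Jo), (Zed, Bo)}
Set intersection of the two operands is {(Gus, Bo), (Kim, Ned), (Tai, Jo), (Zed, Bo)}.
Set difference of the two operands is {(Gus, Bo), (Kim, Ned), (Tai, Jo), (Zed, Bo)}.
π[aname, sname]: project onto (aname, sname) → {(Bo, Gus), (Bo, Zed), (Jo, Tai), (Ned, Kim)}

{(Bo, Gus), (Bo, Zed), (Jo, Tai), (Ned, Kim)}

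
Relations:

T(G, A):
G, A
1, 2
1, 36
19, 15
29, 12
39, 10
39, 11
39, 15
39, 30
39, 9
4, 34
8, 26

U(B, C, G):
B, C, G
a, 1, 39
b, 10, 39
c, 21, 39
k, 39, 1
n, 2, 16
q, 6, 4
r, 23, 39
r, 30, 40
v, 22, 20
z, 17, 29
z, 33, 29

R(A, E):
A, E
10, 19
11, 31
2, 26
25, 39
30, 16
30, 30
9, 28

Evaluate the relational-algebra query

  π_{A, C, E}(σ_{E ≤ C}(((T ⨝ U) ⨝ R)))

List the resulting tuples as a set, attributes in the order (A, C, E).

{(10, 21, 19), (10, 23, 19), (2, 39, 26), (30, 21, 16), (30, 23, 16)}

Joining T and U on G yields {(1, 2, k, 39), (1, 36, k, 39), (29, 12, z, 17), (29, 12, z, 33), (39, 10, a, 1), (39, 10, b, 10), (39, 10, c, 21), (39, 10, r, 23), (39, 11, a, 1), (39, 11, b, 10), (39, 11, c, 21), (39, 11, r, 23), (39, 15, a, 1), (39, 15, b, 10), (39, 15, c, 21), (39, 15, r, 23), (39, 30, a, 1), (39, 30, b, 10), (39, 30, c, 21), (39, 30, r, 23), (39, 9, a, 1), (39, 9, b, 10), (39, 9, c, 21), (39, 9, r, 23), (4, 34, q, 6)}.
Joining (T ⨝ U) and R on A yields {(1, 2, k, 39, 26), (39, 10, a, 1, 19), (39, 10, b, 10, 19), (39, 10, c, 21, 19), (39, 10, r, 23, 19), (39, 11, a, 1, 31), (39, 11, b, 10, 31), (39, 11, c, 21, 31), (39, 11, r, 23, 31), (39, 30, a, 1, 16), (39, 30, a, 1, 30), (39, 30, b, 10, 16), (39, 30, b, 10, 30), (39, 30, c, 21, 16), (39, 30, c, 21, 30), (39, 30, r, 23, 16), (39, 30, r, 23, 30), (39, 9, a, 1, 28), (39, 9, b, 10, 28), (39, 9, c, 21, 28), (39, 9, r, 23, 28)}.
Filtering on E ≤ C leaves {(1, 2, k, 39, 26), (39, 10, c, 21, 19), (39, 10, r, 23, 19), (39, 30, c, 21, 16), (39, 30, r, 23, 16)}.
π[A, C, E]: project onto (A, C, E) → {(10, 21, 19), (10, 23, 19), (2, 39, 26), (30, 21, 16), (30, 23, 16)}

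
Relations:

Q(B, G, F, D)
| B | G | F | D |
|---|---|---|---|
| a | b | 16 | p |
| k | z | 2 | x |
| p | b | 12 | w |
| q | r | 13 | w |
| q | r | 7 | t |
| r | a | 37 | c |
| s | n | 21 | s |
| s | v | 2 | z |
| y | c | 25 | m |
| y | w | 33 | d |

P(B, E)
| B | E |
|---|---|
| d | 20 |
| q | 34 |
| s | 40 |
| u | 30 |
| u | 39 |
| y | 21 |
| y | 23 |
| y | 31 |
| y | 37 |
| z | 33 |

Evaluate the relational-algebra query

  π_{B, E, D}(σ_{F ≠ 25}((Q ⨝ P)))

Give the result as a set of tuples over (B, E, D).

Q ⋈ P (natural join on B): {(q, r, 13, w, 34), (q, r, 7, t, 34), (s, n, 21, s, 40), (s, v, 2, z, 40), (y, c, 25, m, 21), (y, c, 25, m, 23), (y, c, 25, m, 31), (y, c, 25, m, 37), (y, w, 33, d, 21), (y, w, 33, d, 23), (y, w, 33, d, 31), (y, w, 33, d, 37)}
Apply σ_{F ≠ 25}; surviving tuples: {(q, r, 13, w, 34), (q, r, 7, t, 34), (s, n, 21, s, 40), (s, v, 2, z, 40), (y, w, 33, d, 21), (y, w, 33, d, 23), (y, w, 33, d, 31), (y, w, 33, d, 37)}
Projecting to B, E, D: {(q, 34, t), (q, 34, w), (s, 40, s), (s, 40, z), (y, 21, d), (y, 23, d), (y, 31, d), (y, 37, d)}

{(q, 34, t), (q, 34, w), (s, 40, s), (s, 40, z), (y, 21, d), (y, 23, d), (y, 31, d), (y, 37, d)}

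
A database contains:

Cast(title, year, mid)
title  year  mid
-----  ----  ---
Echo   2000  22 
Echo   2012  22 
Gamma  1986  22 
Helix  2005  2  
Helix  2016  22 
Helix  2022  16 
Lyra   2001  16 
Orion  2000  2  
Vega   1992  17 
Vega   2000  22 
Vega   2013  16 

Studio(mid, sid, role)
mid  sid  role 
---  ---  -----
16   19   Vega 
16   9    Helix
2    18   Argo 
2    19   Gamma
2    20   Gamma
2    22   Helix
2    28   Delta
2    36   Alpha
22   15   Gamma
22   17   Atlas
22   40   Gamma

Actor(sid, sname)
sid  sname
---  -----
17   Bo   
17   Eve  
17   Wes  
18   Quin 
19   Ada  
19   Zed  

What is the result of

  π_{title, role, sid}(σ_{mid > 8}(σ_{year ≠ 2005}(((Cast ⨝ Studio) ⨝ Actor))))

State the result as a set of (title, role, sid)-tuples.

{(Echo, Atlas, 17), (Gamma, Atlas, 17), (Helix, Atlas, 17), (Helix, Vega, 19), (Lyra, Vega, 19), (Vega, Atlas, 17), (Vega, Vega, 19)}

Cast ⋈ Studio (natural join on mid): {(Echo, 2000, 22, 15, Gamma), (Echo, 2000, 22, 17, Atlas), (Echo, 2000, 22, 40, Gamma), (Echo, 2012, 22, 15, Gamma), (Echo, 2012, 22, 17, Atlas), (Echo, 2012, 22, 40, Gamma), (Gamma, 1986, 22, 15, Gamma), (Gamma, 1986, 22, 17, Atlas), (Gamma, 1986, 22, 40, Gamma), (Helix, 2005, 2, 18, Argo), (Helix, 2005, 2, 19, Gamma), (Helix, 2005, 2, 20, Gamma), (Helix, 2005, 2, 22, Helix), (Helix, 2005, 2, 28, Delta), (Helix, 2005, 2, 36, Alpha), (Helix, 2016, 22, 15, Gamma), (Helix, 2016, 22, 17, Atlas), (Helix, 2016, 22, 40, Gamma), (Helix, 2022, 16, 19, Vega), (Helix, 2022, 16, 9, Helix), (Lyra, 2001, 16, 19, Vega), (Lyra, 2001, 16, 9, Helix), (Orion, 2000, 2, 18, Argo), (Orion, 2000, 2, 19, Gamma), (Orion, 2000, 2, 20, Gamma), (Orion, 2000, 2, 22, Helix), (Orion, 2000, 2, 28, Delta), (Orion, 2000, 2, 36, Alpha), (Vega, 2000, 22, 15, Gamma), (Vega, 2000, 22, 17, Atlas), (Vega, 2000, 22, 40, Gamma), (Vega, 2013, 16, 19, Vega), (Vega, 2013, 16, 9, Helix)}
(Cast ⨝ Studio) ⋈ Actor (natural join on sid): {(Echo, 2000, 22, 17, Atlas, Bo), (Echo, 2000, 22, 17, Atlas, Eve), (Echo, 2000, 22, 17, Atlas, Wes), (Echo, 2012, 22, 17, Atlas, Bo), (Echo, 2012, 22, 17, Atlas, Eve), (Echo, 2012, 22, 17, Atlas, Wes), (Gamma, 1986, 22, 17, Atlas, Bo), (Gamma, 1986, 22, 17, Atlas, Eve), (Gamma, 1986, 22, 17, Atlas, Wes), (Helix, 2005, 2, 18, Argo, Quin), (Helix, 2005, 2, 19, Gamma, Ada), (Helix, 2005, 2, 19, Gamma, Zed), (Helix, 2016, 22, 17, Atlas, Bo), (Helix, 2016, 22, 17, Atlas, Eve), (Helix, 2016, 22, 17, Atlas, Wes), (Helix, 2022, 16, 19, Vega, Ada), (Helix, 2022, 16, 19, Vega, Zed), (Lyra, 2001, 16, 19, Vega, Ada), (Lyra, 2001, 16, 19, Vega, Zed), (Orion, 2000, 2, 18, Argo, Quin), (Orion, 2000, 2, 19, Gamma, Ada), (Orion, 2000, 2, 19, Gamma, Zed), (Vega, 2000, 22, 17, Atlas, Bo), (Vega, 2000, 22, 17, Atlas, Eve), (Vega, 2000, 22, 17, Atlas, Wes), (Vega, 2013, 16, 19, Vega, Ada), (Vega, 2013, 16, 19, Vega, Zed)}
Selection year ≠ 2005: {(Echo, 2000, 22, 17, Atlas, Bo), (Echo, 2000, 22, 17, Atlas, Eve), (Echo, 2000, 22, 17, Atlas, Wes), (Echo, 2012, 22, 17, Atlas, Bo), (Echo, 2012, 22, 17, Atlas, Eve), (Echo, 2012, 22, 17, Atlas, Wes), (Gamma, 1986, 22, 17, Atlas, Bo), (Gamma, 1986, 22, 17, Atlas, Eve), (Gamma, 1986, 22, 17, Atlas, Wes), (Helix, 2016, 22, 17, Atlas, Bo), (Helix, 2016, 22, 17, Atlas, Eve), (Helix, 2016, 22, 17, Atlas, Wes), (Helix, 2022, 16, 19, Vega, Ada), (Helix, 2022, 16, 19, Vega, Zed), (Lyra, 2001, 16, 19, Vega, Ada), (Lyra, 2001, 16, 19, Vega, Zed), (Orion, 2000, 2, 18, Argo, Quin), (Orion, 2000, 2, 19, Gamma, Ada), (Orion, 2000, 2, 19, Gamma, Zed), (Vega, 2000, 22, 17, Atlas, Bo), (Vega, 2000, 22, 17, Atlas, Eve), (Vega, 2000, 22, 17, Atlas, Wes), (Vega, 2013, 16, 19, Vega, Ada), (Vega, 2013, 16, 19, Vega, Zed)}
Selection mid > 8: {(Echo, 2000, 22, 17, Atlas, Bo), (Echo, 2000, 22, 17, Atlas, Eve), (Echo, 2000, 22, 17, Atlas, Wes), (Echo, 2012, 22, 17, Atlas, Bo), (Echo, 2012, 22, 17, Atlas, Eve), (Echo, 2012, 22, 17, Atlas, Wes), (Gamma, 1986, 22, 17, Atlas, Bo), (Gamma, 1986, 22, 17, Atlas, Eve), (Gamma, 1986, 22, 17, Atlas, Wes), (Helix, 2016, 22, 17, Atlas, Bo), (Helix, 2016, 22, 17, Atlas, Eve), (Helix, 2016, 22, 17, Atlas, Wes), (Helix, 2022, 16, 19, Vega, Ada), (Helix, 2022, 16, 19, Vega, Zed), (Lyra, 2001, 16, 19, Vega, Ada), (Lyra, 2001, 16, 19, Vega, Zed), (Vega, 2000, 22, 17, Atlas, Bo), (Vega, 2000, 22, 17, Atlas, Eve), (Vega, 2000, 22, 17, Atlas, Wes), (Vega, 2013, 16, 19, Vega, Ada), (Vega, 2013, 16, 19, Vega, Zed)}
Keep only column(s) title, role, sid (14 duplicate(s) eliminated): {(Echo, Atlas, 17), (Gamma, Atlas, 17), (Helix, Atlas, 17), (Helix, Vega, 19), (Lyra, Vega, 19), (Vega, Atlas, 17), (Vega, Vega, 19)}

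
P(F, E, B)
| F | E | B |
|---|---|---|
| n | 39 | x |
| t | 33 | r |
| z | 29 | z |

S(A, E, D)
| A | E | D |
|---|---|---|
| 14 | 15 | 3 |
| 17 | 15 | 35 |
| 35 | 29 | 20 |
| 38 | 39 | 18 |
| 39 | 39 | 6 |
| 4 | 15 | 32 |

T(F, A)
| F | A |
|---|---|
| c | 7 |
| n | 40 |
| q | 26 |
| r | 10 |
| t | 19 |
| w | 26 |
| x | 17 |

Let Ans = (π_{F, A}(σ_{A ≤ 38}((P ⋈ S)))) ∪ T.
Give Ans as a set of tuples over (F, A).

{(c, 7), (n, 38), (n, 40), (q, 26), (r, 10), (t, 19), (w, 26), (x, 17), (z, 35)}

Natural join on E: {(n, 39, x, 38, 18), (n, 39, x, 39, 6), (z, 29, z, 35, 20)}
Selection A ≤ 38: {(n, 39, x, 38, 18), (z, 29, z, 35, 20)}
π[F, A]: project onto (F, A) → {(n, 38), (z, 35)}
Union: {(n, 38), (z, 35)} with {(c, 7), (n, 40), (q, 26), (r, 10), (t, 19), (w, 26), (x, 17)} → {(c, 7), (n, 38), (n, 40), (q, 26), (r, 10), (t, 19), (w, 26), (x, 17), (z, 35)}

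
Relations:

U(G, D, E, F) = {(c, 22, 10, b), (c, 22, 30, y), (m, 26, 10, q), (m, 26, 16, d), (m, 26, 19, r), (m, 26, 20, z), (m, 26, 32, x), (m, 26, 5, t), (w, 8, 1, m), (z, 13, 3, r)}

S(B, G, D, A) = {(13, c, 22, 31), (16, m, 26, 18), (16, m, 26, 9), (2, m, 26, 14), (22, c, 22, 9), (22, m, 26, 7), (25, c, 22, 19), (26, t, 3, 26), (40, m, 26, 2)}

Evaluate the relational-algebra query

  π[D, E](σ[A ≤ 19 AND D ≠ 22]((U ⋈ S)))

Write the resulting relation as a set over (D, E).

U ⋈ S (natural join on G, D): {(c, 22, 10, b, 13, 31), (c, 22, 10, b, 22, 9), (c, 22, 10, b, 25, 19), (c, 22, 30, y, 13, 31), (c, 22, 30, y, 22, 9), (c, 22, 30, y, 25, 19), (m, 26, 10, q, 16, 18), (m, 26, 10, q, 16, 9), (m, 26, 10, q, 2, 14), (m, 26, 10, q, 22, 7), (m, 26, 10, q, 40, 2), (m, 26, 16, d, 16, 18), (m, 26, 16, d, 16, 9), (m, 26, 16, d, 2, 14), (m, 26, 16, d, 22, 7), (m, 26, 16, d, 40, 2), (m, 26, 19, r, 16, 18), (m, 26, 19, r, 16, 9), (m, 26, 19, r, 2, 14), (m, 26, 19, r, 22, 7), (m, 26, 19, r, 40, 2), (m, 26, 20, z, 16, 18), (m, 26, 20, z, 16, 9), (m, 26, 20, z, 2, 14), (m, 26, 20, z, 22, 7), (m, 26, 20, z, 40, 2), (m, 26, 32, x, 16, 18), (m, 26, 32, x, 16, 9), (m, 26, 32, x, 2, 14), (m, 26, 32, x, 22, 7), (m, 26, 32, x, 40, 2), (m, 26, 5, t, 16, 18), (m, 26, 5, t, 16, 9), (m, 26, 5, t, 2, 14), (m, 26, 5, t, 22, 7), (m, 26, 5, t, 40, 2)}
Selection A ≤ 19 AND D ≠ 22: {(m, 26, 10, q, 16, 18), (m, 26, 10, q, 16, 9), (m, 26, 10, q, 2, 14), (m, 26, 10, q, 22, 7), (m, 26, 10, q, 40, 2), (m, 26, 16, d, 16, 18), (m, 26, 16, d, 16, 9), (m, 26, 16, d, 2, 14), (m, 26, 16, d, 22, 7), (m, 26, 16, d, 40, 2), (m, 26, 19, r, 16, 18), (m, 26, 19, r, 16, 9), (m, 26, 19, r, 2, 14), (m, 26, 19, r, 22, 7), (m, 26, 19, r, 40, 2), (m, 26, 20, z, 16, 18), (m, 26, 20, z, 16, 9), (m, 26, 20, z, 2, 14), (m, 26, 20, z, 22, 7), (m, 26, 20, z, 40, 2), (m, 26, 32, x, 16, 18), (m, 26, 32, x, 16, 9), (m, 26, 32, x, 2, 14), (m, 26, 32, x, 22, 7), (m, 26, 32, x, 40, 2), (m, 26, 5, t, 16, 18), (m, 26, 5, t, 16, 9), (m, 26, 5, t, 2, 14), (m, 26, 5, t, 22, 7), (m, 26, 5, t, 40, 2)}
π[D, E]: project onto (D, E) (24 duplicate(s) eliminated) → {(26, 10), (26, 16), (26, 19), (26, 20), (26, 32), (26, 5)}

{(26, 10), (26, 16), (26, 19), (26, 20), (26, 32), (26, 5)}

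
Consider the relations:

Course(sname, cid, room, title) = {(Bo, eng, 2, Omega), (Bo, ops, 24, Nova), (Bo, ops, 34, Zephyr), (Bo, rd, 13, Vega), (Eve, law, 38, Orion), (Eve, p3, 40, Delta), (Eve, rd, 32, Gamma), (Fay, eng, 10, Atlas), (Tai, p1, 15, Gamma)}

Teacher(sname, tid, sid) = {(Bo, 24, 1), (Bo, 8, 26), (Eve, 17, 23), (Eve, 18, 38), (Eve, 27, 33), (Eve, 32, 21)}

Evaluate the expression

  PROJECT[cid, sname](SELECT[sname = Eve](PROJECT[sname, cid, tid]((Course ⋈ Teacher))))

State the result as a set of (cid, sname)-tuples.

{(law, Eve), (p3, Eve), (rd, Eve)}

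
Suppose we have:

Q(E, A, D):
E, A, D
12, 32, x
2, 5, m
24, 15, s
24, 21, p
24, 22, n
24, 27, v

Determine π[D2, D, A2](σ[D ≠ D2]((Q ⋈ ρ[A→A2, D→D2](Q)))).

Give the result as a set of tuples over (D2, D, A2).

{(n, p, 22), (n, s, 22), (n, v, 22), (p, n, 21), (p, s, 21), (p, v, 21), (s, n, 15), (s, p, 15), (s, v, 15), (v, n, 27), (v, p, 27), (v, s, 27)}

ρ[A→A2, D→D2]: schema becomes (E, A2, D2); tuples unchanged.
Natural join on E: {(12, 32, x, 32, x), (2, 5, m, 5, m), (24, 15, s, 15, s), (24, 15, s, 21, p), (24, 15, s, 22, n), (24, 15, s, 27, v), (24, 21, p, 15, s), (24, 21, p, 21, p), (24, 21, p, 22, n), (24, 21, p, 27, v), (24, 22, n, 15, s), (24, 22, n, 21, p), (24, 22, n, 22, n), (24, 22, n, 27, v), (24, 27, v, 15, s), (24, 27, v, 21, p), (24, 27, v, 22, n), (24, 27, v, 27, v)}
Selection D ≠ D2: {(24, 15, s, 21, p), (24, 15, s, 22, n), (24, 15, s, 27, v), (24, 21, p, 15, s), (24, 21, p, 22, n), (24, 21, p, 27, v), (24, 22, n, 15, s), (24, 22, n, 21, p), (24, 22, n, 27, v), (24, 27, v, 15, s), (24, 27, v, 21, p), (24, 27, v, 22, n)}
π[D2, D, A2]: project onto (D2, D, A2) → {(n, p, 22), (n, s, 22), (n, v, 22), (p, n, 21), (p, s, 21), (p, v, 21), (s, n, 15), (s, p, 15), (s, v, 15), (v, n, 27), (v, p, 27), (v, s, 27)}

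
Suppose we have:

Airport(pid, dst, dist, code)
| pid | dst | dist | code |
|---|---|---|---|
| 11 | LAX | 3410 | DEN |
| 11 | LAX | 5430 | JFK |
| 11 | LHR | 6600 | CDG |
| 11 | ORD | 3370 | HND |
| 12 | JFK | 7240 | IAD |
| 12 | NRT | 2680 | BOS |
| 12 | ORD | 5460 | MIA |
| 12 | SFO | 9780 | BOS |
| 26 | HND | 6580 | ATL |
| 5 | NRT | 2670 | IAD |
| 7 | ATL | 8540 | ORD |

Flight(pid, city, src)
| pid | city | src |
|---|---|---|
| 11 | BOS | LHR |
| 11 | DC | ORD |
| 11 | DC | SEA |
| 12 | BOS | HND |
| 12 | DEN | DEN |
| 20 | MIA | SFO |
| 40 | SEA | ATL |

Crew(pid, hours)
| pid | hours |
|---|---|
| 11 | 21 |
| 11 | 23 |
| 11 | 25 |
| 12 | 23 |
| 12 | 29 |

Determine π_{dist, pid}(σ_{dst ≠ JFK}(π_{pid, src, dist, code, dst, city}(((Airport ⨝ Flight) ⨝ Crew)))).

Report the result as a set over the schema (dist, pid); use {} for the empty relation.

Natural join on pid: {(11, LAX, 3410, DEN, BOS, LHR), (11, LAX, 3410, DEN, DC, ORD), (11, LAX, 3410, DEN, DC, SEA), (11, LAX, 5430, JFK, BOS, LHR), (11, LAX, 5430, JFK, DC, ORD), (11, LAX, 5430, JFK, DC, SEA), (11, LHR, 6600, CDG, BOS, LHR), (11, LHR, 6600, CDG, DC, ORD), (11, LHR, 6600, CDG, DC, SEA), (11, ORD, 3370, HND, BOS, LHR), (11, ORD, 3370, HND, DC, ORD), (11, ORD, 3370, HND, DC, SEA), (12, JFK, 7240, IAD, BOS, HND), (12, JFK, 7240, IAD, DEN, DEN), (12, NRT, 2680, BOS, BOS, HND), (12, NRT, 2680, BOS, DEN, DEN), (12, ORD, 5460, MIA, BOS, HND), (12, ORD, 5460, MIA, DEN, DEN), (12, SFO, 9780, BOS, BOS, HND), (12, SFO, 9780, BOS, DEN, DEN)}
Natural join on pid: {(11, LAX, 3410, DEN, BOS, LHR, 21), (11, LAX, 3410, DEN, BOS, LHR, 23), (11, LAX, 3410, DEN, BOS, LHR, 25), (11, LAX, 3410, DEN, DC, ORD, 21), (11, LAX, 3410, DEN, DC, ORD, 23), (11, LAX, 3410, DEN, DC, ORD, 25), (11, LAX, 3410, DEN, DC, SEA, 21), (11, LAX, 3410, DEN, DC, SEA, 23), (11, LAX, 3410, DEN, DC, SEA, 25), (11, LAX, 5430, JFK, BOS, LHR, 21), (11, LAX, 5430, JFK, BOS, LHR, 23), (11, LAX, 5430, JFK, BOS, LHR, 25), (11, LAX, 5430, JFK, DC, ORD, 21), (11, LAX, 5430, JFK, DC, ORD, 23), (11, LAX, 5430, JFK, DC, ORD, 25), (11, LAX, 5430, JFK, DC, SEA, 21), (11, LAX, 5430, JFK, DC, SEA, 23), (11, LAX, 5430, JFK, DC, SEA, 25), (11, LHR, 6600, CDG, BOS, LHR, 21), (11, LHR, 6600, CDG, BOS, LHR, 23), (11, LHR, 6600, CDG, BOS, LHR, 25), (11, LHR, 6600, CDG, DC, ORD, 21), (11, LHR, 6600, CDG, DC, ORD, 23), (11, LHR, 6600, CDG, DC, ORD, 25), (11, LHR, 6600, CDG, DC, SEA, 21), (11, LHR, 6600, CDG, DC, SEA, 23), (11, LHR, 6600, CDG, DC, SEA, 25), (11, ORD, 3370, HND, BOS, LHR, 21), (11, ORD, 3370, HND, BOS, LHR, 23), (11, ORD, 3370, HND, BOS, LHR, 25), (11, ORD, 3370, HND, DC, ORD, 21), (11, ORD, 3370, HND, DC, ORD, 23), (11, ORD, 3370, HND, DC, ORD, 25), (11, ORD, 3370, HND, DC, SEA, 21), (11, ORD, 3370, HND, DC, SEA, 23), (11, ORD, 3370, HND, DC, SEA, 25), (12, JFK, 7240, IAD, BOS, HND, 23), (12, JFK, 7240, IAD, BOS, HND, 29), (12, JFK, 7240, IAD, DEN, DEN, 23), (12, JFK, 7240, IAD, DEN, DEN, 29), (12, NRT, 2680, BOS, BOS, HND, 23), (12, NRT, 2680, BOS, BOS, HND, 29), (12, NRT, 2680, BOS, DEN, DEN, 23), (12, NRT, 2680, BOS, DEN, DEN, 29), (12, ORD, 5460, MIA, BOS, HND, 23), (12, ORD, 5460, MIA, BOS, HND, 29), (12, ORD, 5460, MIA, DEN, DEN, 23), (12, ORD, 5460, MIA, DEN, DEN, 29), (12, SFO, 9780, BOS, BOS, HND, 23), (12, SFO, 9780, BOS, BOS, HND, 29), (12, SFO, 9780, BOS, DEN, DEN, 23), (12, SFO, 9780, BOS, DEN, DEN, 29)}
π[pid, src, dist, code, dst, city]: project onto (pid, src, dist, code, dst, city) (32 duplicate(s) eliminated) → {(11, LHR, 3370, HND, ORD, BOS), (11, LHR, 3410, DEN, LAX, BOS), (11, LHR, 5430, JFK, LAX, BOS), (11, LHR, 6600, CDG, LHR, BOS), (11, ORD, 3370, HND, ORD, DC), (11, ORD, 3410, DEN, LAX, DC), (11, ORD, 5430, JFK, LAX, DC), (11, ORD, 6600, CDG, LHR, DC), (11, SEA, 3370, HND, ORD, DC), (11, SEA, 3410, DEN, LAX, DC), (11, SEA, 5430, JFK, LAX, DC), (11, SEA, 6600, CDG, LHR, DC), (12, DEN, 2680, BOS, NRT, DEN), (12, DEN, 5460, MIA, ORD, DEN), (12, DEN, 7240, IAD, JFK, DEN), (12, DEN, 9780, BOS, SFO, DEN), (12, HND, 2680, BOS, NRT, BOS), (12, HND, 5460, MIA, ORD, BOS), (12, HND, 7240, IAD, JFK, BOS), (12, HND, 9780, BOS, SFO, BOS)}
Filtering on dst ≠ JFK leaves {(11, LHR, 3370, HND, ORD, BOS), (11, LHR, 3410, DEN, LAX, BOS), (11, LHR, 5430, JFK, LAX, BOS), (11, LHR, 6600, CDG, LHR, BOS), (11, ORD, 3370, HND, ORD, DC), (11, ORD, 3410, DEN, LAX, DC), (11, ORD, 5430, JFK, LAX, DC), (11, ORD, 6600, CDG, LHR, DC), (11, SEA, 3370, HND, ORD, DC), (11, SEA, 3410, DEN, LAX, DC), (11, SEA, 5430, JFK, LAX, DC), (11, SEA, 6600, CDG, LHR, DC), (12, DEN, 2680, BOS, NRT, DEN), (12, DEN, 5460, MIA, ORD, DEN), (12, DEN, 9780, BOS, SFO, DEN), (12, HND, 2680, BOS, NRT, BOS), (12, HND, 5460, MIA, ORD, BOS), (12, HND, 9780, BOS, SFO, BOS)}.
π[dist, pid]: project onto (dist, pid) (11 duplicate(s) eliminated) → {(2680, 12), (3370, 11), (3410, 11), (5430, 11), (5460, 12), (6600, 11), (9780, 12)}

{(2680, 12), (3370, 11), (3410, 11), (5430, 11), (5460, 12), (6600, 11), (9780, 12)}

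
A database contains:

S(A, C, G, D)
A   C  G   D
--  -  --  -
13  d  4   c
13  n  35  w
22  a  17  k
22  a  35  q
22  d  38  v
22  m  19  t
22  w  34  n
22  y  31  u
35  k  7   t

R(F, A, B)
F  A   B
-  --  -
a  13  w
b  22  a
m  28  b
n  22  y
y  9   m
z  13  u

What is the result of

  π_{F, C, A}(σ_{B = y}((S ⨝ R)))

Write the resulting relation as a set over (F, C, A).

S ⋈ R (natural join on A): {(13, d, 4, c, a, w), (13, d, 4, c, z, u), (13, n, 35, w, a, w), (13, n, 35, w, z, u), (22, a, 17, k, b, a), (22, a, 17, k, n, y), (22, a, 35, q, b, a), (22, a, 35, q, n, y), (22, d, 38, v, b, a), (22, d, 38, v, n, y), (22, m, 19, t, b, a), (22, m, 19, t, n, y), (22, w, 34, n, b, a), (22, w, 34, n, n, y), (22, y, 31, u, b, a), (22, y, 31, u, n, y)}
Apply σ_{B = y}; surviving tuples: {(22, a, 17, k, n, y), (22, a, 35, q, n, y), (22, d, 38, v, n, y), (22, m, 19, t, n, y), (22, w, 34, n, n, y), (22, y, 31, u, n, y)}
Projecting to F, C, A (1 duplicate(s) eliminated): {(n, a, 22), (n, d, 22), (n, m, 22), (n, w, 22), (n, y, 22)}

{(n, a, 22), (n, d, 22), (n, m, 22), (n, w, 22), (n, y, 22)}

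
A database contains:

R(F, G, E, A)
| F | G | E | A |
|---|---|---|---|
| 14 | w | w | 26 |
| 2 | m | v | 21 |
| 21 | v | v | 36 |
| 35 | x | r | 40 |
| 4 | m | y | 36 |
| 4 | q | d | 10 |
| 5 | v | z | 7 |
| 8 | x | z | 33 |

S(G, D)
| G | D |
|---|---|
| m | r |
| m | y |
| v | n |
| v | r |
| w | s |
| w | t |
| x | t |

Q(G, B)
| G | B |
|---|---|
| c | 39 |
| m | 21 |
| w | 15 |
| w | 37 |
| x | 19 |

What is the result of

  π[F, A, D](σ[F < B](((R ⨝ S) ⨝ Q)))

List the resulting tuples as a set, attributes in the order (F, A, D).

{(14, 26, s), (14, 26, t), (2, 21, r), (2, 21, y), (4, 36, r), (4, 36, y), (8, 33, t)}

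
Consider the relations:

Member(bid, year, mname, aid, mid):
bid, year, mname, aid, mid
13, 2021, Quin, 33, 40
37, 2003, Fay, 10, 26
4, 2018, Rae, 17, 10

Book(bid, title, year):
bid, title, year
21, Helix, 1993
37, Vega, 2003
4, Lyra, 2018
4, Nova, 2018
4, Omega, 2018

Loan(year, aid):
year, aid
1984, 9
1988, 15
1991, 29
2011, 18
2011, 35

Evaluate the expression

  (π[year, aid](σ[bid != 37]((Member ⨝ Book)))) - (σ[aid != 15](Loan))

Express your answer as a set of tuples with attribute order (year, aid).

Member ⋈ Book (natural join on bid, year): {(37, 2003, Fay, 10, 26, Vega), (4, 2018, Rae, 17, 10, Lyra), (4, 2018, Rae, 17, 10, Nova), (4, 2018, Rae, 17, 10, Omega)}
Apply σ_{bid != 37}; surviving tuples: {(4, 2018, Rae, 17, 10, Lyra), (4, 2018, Rae, 17, 10, Nova), (4, 2018, Rae, 17, 10, Omega)}
π_{year, aid} gives {(2018, 17)} (2 duplicate(s) eliminated).
Apply σ_{aid != 15}; surviving tuples: {(1984, 9), (1991, 29), (2011, 18), (2011, 35)}
Difference: {(2018, 17)} with {(1984, 9), (1991, 29), (2011, 18), (2011, 35)} → {(2018, 17)}

{(2018, 17)}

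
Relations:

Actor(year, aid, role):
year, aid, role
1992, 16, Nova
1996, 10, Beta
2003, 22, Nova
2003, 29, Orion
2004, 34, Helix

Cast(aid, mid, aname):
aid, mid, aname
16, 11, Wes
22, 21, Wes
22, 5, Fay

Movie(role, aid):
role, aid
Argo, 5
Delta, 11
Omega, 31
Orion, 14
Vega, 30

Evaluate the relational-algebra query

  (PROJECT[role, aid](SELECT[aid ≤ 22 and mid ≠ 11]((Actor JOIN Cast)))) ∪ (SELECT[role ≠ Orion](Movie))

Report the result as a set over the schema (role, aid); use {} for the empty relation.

Actor ⋈ Cast (natural join on aid): {(1992, 16, Nova, 11, Wes), (2003, 22, Nova, 21, Wes), (2003, 22, Nova, 5, Fay)}
σ[aid ≤ 22 and mid ≠ 11]: keep tuples satisfying aid ≤ 22 and mid ≠ 11 → {(2003, 22, Nova, 21, Wes), (2003, 22, Nova, 5, Fay)}
π_{role, aid} gives {(Nova, 22)} (1 duplicate(s) eliminated).
σ[role ≠ Orion]: keep tuples satisfying role ≠ Orion → {(Argo, 5), (Delta, 11), (Omega, 31), (Vega, 30)}
Taking the union: {(Argo, 5), (Delta, 11), (Nova, 22), (Omega, 31), (Vega, 30)}

{(Argo, 5), (Delta, 11), (Nova, 22), (Omega, 31), (Vega, 30)}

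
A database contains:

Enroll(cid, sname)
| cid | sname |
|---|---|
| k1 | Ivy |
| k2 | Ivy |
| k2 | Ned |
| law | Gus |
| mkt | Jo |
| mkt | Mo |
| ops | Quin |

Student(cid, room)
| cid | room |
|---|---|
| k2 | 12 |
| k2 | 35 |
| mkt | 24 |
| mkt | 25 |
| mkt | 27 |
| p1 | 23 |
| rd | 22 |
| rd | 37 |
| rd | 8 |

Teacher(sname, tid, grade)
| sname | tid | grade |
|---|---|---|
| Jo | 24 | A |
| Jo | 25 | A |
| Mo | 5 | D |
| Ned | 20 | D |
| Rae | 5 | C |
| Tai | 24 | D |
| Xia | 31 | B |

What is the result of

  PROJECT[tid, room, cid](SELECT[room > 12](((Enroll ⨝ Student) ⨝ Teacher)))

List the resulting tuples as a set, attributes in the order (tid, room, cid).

Natural join on cid: {(k2, Ivy, 12), (k2, Ivy, 35), (k2, Ned, 12), (k2, Ned, 35), (mkt, Jo, 24), (mkt, Jo, 25), (mkt, Jo, 27), (mkt, Mo, 24), (mkt, Mo, 25), (mkt, Mo, 27)}
Natural join on sname: {(k2, Ned, 12, 20, D), (k2, Ned, 35, 20, D), (mkt, Jo, 24, 24, A), (mkt, Jo, 24, 25, A), (mkt, Jo, 25, 24, A), (mkt, Jo, 25, 25, A), (mkt, Jo, 27, 24, A), (mkt, Jo, 27, 25, A), (mkt, Mo, 24, 5, D), (mkt, Mo, 25, 5, D), (mkt, Mo, 27, 5, D)}
Selection room > 12: {(k2, Ned, 35, 20, D), (mkt, Jo, 24, 24, A), (mkt, Jo, 24, 25, A), (mkt, Jo, 25, 24, A), (mkt, Jo, 25, 25, A), (mkt, Jo, 27, 24, A), (mkt, Jo, 27, 25, A), (mkt, Mo, 24, 5, D), (mkt, Mo, 25, 5, D), (mkt, Mo, 27, 5, D)}
π[tid, room, cid]: project onto (tid, room, cid) → {(20, 35, k2), (24, 24, mkt), (24, 25, mkt), (24, 27, mkt), (25, 24, mkt), (25, 25, mkt), (25, 27, mkt), (5, 24, mkt), (5, 25, mkt), (5, 27, mkt)}

{(20, 35, k2), (24, 24, mkt), (24, 25, mkt), (24, 27, mkt), (25, 24, mkt), (25, 25, mkt), (25, 27, mkt), (5, 24, mkt), (5, 25, mkt), (5, 27, mkt)}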